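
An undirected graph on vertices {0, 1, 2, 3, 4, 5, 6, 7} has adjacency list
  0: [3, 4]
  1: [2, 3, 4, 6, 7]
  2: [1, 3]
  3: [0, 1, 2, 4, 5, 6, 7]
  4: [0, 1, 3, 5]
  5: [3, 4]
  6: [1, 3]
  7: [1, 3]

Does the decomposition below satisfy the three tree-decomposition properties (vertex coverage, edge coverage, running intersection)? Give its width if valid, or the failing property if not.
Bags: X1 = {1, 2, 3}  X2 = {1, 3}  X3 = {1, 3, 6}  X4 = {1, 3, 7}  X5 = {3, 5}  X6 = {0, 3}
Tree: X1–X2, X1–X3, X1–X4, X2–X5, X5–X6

A tree decomposition must satisfy three properties: every vertex lies in some bag; for every edge, both endpoints lie together in some bag; and for every vertex, the bags containing it form a connected subtree. Here vertex 4 appears in no bag, so the decomposition is invalid.

No — vertex 4 appears in no bag.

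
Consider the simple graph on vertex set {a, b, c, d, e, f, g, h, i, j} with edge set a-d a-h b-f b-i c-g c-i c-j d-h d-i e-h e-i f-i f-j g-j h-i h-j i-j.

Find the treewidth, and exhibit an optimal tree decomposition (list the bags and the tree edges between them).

Treewidth 2.
One optimal decomposition is:
Bags: B1 = {h, i, j}  B2 = {f, i, j}  B3 = {d, h, i}  B4 = {e, h, i}  B5 = {b, f, i}  B6 = {c, i, j}  B7 = {a, d, h}  B8 = {c, g, j}
Tree: B1–B2, B1–B3, B3–B4, B2–B5, B1–B6, B3–B7, B6–B8

Every bag has size at most 3, so the width is 3 − 1 = 2 and tw(G) ≤ 2. On the other hand G contains the 3-clique {c, g, j}. A clique must lie in a single bag of any decomposition, so no decomposition can have width below 2. Therefore the treewidth is 2.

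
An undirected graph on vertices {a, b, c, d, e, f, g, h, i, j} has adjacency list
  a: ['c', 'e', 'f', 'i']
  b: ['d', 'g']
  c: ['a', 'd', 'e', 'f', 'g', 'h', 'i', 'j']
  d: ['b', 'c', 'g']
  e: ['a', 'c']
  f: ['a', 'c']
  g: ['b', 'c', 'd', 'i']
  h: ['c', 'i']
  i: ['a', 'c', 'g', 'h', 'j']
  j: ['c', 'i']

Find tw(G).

A width-2 tree decomposition is:
Bags: B1 = {a, c, f}  B2 = {a, c, i}  B3 = {c, g, i}  B4 = {c, h, i}  B5 = {c, d, g}  B6 = {a, c, e}  B7 = {b, d, g}  B8 = {c, i, j}
Tree: B1–B2, B2–B3, B2–B4, B3–B5, B2–B6, B5–B7, B2–B8
Every bag has size at most 3, so the width is 3 − 1 = 2 and tw(G) ≤ 2. For the lower bound, the 3 vertices {c, d, g} are pairwise adjacent, and any tree decomposition puts a clique entirely inside one bag — forcing width ≥ 2. Hence tw(G) = 2 exactly.

2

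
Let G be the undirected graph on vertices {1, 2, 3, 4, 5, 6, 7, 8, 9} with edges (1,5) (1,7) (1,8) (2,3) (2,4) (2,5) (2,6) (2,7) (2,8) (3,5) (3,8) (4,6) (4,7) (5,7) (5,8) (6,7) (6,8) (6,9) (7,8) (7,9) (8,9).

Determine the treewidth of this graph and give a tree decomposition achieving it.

Treewidth 3.
One such decomposition:
Bags: B1 = {2, 3, 5, 8}  B2 = {2, 5, 7, 8}  B3 = {2, 6, 7, 8}  B4 = {1, 5, 7, 8}  B5 = {2, 4, 6, 7}  B6 = {6, 7, 8, 9}
Tree: B1–B2, B2–B3, B2–B4, B3–B5, B3–B6

The largest bag has 4 vertices, giving width 3; this decomposition certifies tw(G) ≤ 3. Conversely, {2, 3, 5, 8} is a clique of size 4, and the vertices of any clique must share a bag in every tree decomposition; so some bag has ≥ 4 vertices and tw(G) ≥ 3. Therefore the treewidth is 3.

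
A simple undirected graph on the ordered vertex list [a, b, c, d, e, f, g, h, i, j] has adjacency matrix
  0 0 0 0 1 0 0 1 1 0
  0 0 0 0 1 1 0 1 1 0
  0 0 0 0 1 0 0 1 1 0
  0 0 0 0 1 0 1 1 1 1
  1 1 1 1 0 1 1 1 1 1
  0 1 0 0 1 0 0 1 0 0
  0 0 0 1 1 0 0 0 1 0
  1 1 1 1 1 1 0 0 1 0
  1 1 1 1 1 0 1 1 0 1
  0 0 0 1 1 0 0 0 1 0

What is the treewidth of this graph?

3

A width-3 tree decomposition is:
Bags: B1 = {d, e, i, j}  B2 = {d, e, h, i}  B3 = {c, e, h, i}  B4 = {b, e, h, i}  B5 = {a, e, h, i}  B6 = {b, e, f, h}  B7 = {d, e, g, i}
Tree: B1–B2, B2–B3, B3–B4, B3–B5, B4–B6, B2–B7
The largest bag has 4 vertices, giving width 3; this decomposition certifies tw(G) ≤ 3. For the lower bound, the 4 vertices {b, e, f, h} are pairwise adjacent, and any tree decomposition puts a clique entirely inside one bag — forcing width ≥ 3. The upper and lower bounds meet at 3, so that is the treewidth.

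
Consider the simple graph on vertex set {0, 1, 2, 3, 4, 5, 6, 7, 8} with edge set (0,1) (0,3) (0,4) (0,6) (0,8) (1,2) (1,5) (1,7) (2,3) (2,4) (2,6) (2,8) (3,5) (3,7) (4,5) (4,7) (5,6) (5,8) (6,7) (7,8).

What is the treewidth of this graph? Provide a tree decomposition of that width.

Every bag has size at most 5, so the width is 5 − 1 = 4 and tw(G) ≤ 4. For the lower bound: the 5 vertex sets {0,1}, {3,5}, {2,8}, {7}, {4} are disjoint, each induces a connected subgraph, and every pair is joined by at least one edge of G. Contracting each set to a single vertex therefore yields K_{5} as a minor, and since treewidth is minor-monotone, tw(G) ≥ tw(K_{5}) = 4. Therefore the treewidth is 4.

Treewidth 4.
Bags: B1 = {0, 1, 2, 5, 7}  B2 = {0, 2, 3, 5, 7}  B3 = {0, 2, 5, 7, 8}  B4 = {0, 2, 4, 5, 7}  B5 = {0, 2, 5, 6, 7}
Tree: B1–B2, B2–B3, B3–B4, B4–B5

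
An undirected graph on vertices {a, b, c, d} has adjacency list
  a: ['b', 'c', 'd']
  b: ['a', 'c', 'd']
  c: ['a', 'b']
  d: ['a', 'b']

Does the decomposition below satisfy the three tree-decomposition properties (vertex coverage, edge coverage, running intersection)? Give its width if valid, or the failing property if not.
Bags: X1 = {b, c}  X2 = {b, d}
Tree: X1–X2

No — vertex a appears in no bag.

A tree decomposition must satisfy three properties: every vertex lies in some bag; for every edge, both endpoints lie together in some bag; and for every vertex, the bags containing it form a connected subtree. Here vertex a appears in no bag, so the decomposition is invalid.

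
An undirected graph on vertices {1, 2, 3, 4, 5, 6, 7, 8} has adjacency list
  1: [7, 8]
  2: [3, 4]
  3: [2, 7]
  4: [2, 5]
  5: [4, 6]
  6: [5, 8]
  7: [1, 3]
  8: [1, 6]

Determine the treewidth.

2

A width-2 tree decomposition is:
Bags: B1 = {1, 7, 8}  B2 = {3, 7, 8}  B3 = {2, 3, 8}  B4 = {2, 4, 8}  B5 = {4, 5, 8}  B6 = {5, 6, 8}
Tree: B1–B2, B2–B3, B3–B4, B4–B5, B5–B6
Each bag holds 3 vertices, so the decomposition has width 2, which upper-bounds the treewidth. The edges 8–1–7–3–2–4–5–6–8 form a cycle, so G is not a tree and its treewidth is at least 2. Therefore the treewidth is 2.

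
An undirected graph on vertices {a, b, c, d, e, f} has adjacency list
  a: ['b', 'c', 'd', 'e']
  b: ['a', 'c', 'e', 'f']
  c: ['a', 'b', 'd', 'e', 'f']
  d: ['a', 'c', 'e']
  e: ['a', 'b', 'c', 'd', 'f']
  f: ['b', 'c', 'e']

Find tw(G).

A width-3 tree decomposition is:
Bags: B1 = {a, c, d, e}  B2 = {a, b, c, e}  B3 = {b, c, e, f}
Tree: B1–B2, B2–B3
Every bag has size at most 4, so the width is 4 − 1 = 3 and tw(G) ≤ 3. Conversely, {a, c, d, e} is a clique of size 4, and the vertices of any clique must share a bag in every tree decomposition; so some bag has ≥ 4 vertices and tw(G) ≥ 3. The upper and lower bounds meet at 3, so that is the treewidth.

3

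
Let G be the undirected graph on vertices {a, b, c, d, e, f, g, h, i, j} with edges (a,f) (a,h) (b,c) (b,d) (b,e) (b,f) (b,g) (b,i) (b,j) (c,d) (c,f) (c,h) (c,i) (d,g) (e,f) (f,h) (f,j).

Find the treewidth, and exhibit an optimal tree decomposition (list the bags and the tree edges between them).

Each bag holds 3 vertices, so the decomposition has width 2, which upper-bounds the treewidth. On the other hand G contains the 3-clique {c, f, h}. A clique must lie in a single bag of any decomposition, so no decomposition can have width below 2. Combining the bounds, tw(G) = 2.

Treewidth 2.
One optimal decomposition is:
Bags: B1 = {b, e, f}  B2 = {b, c, f}  B3 = {b, f, j}  B4 = {b, c, i}  B5 = {c, f, h}  B6 = {b, c, d}  B7 = {b, d, g}  B8 = {a, f, h}
Tree: B1–B2, B2–B3, B2–B4, B2–B5, B2–B6, B6–B7, B5–B8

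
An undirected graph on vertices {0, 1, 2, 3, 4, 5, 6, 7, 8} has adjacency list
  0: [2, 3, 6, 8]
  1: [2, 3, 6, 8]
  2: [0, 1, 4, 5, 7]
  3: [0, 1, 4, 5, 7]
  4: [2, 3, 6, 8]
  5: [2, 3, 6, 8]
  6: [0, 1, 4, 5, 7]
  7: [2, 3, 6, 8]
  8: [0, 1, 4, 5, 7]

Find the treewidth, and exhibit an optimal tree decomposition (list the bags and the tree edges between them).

Each bag holds 5 vertices, so the decomposition has width 4, which upper-bounds the treewidth. For the lower bound: the 5 vertex sets {4,8}, {2,5}, {0,3}, {6}, {7} are disjoint, each induces a connected subgraph, and every pair is joined by at least one edge of G. Contracting each set to a single vertex therefore yields K_{5} as a minor, and since treewidth is minor-monotone, tw(G) ≥ tw(K_{5}) = 4. The upper and lower bounds meet at 4, so that is the treewidth.

Treewidth 4.
Bags: B1 = {2, 3, 4, 6, 8}  B2 = {2, 3, 5, 6, 8}  B3 = {0, 2, 3, 6, 8}  B4 = {2, 3, 6, 7, 8}  B5 = {1, 2, 3, 6, 8}
Tree: B1–B2, B2–B3, B3–B4, B4–B5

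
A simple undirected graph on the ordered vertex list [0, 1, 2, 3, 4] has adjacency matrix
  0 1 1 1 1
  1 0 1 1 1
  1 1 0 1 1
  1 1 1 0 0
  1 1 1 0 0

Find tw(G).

A width-3 tree decomposition is:
Bags: B1 = {0, 1, 2, 4}  B2 = {0, 1, 2, 3}
Tree: B1–B2
Every bag has size at most 4, so the width is 4 − 1 = 3 and tw(G) ≤ 3. For the lower bound, the 4 vertices {0, 1, 2, 3} are pairwise adjacent, and any tree decomposition puts a clique entirely inside one bag — forcing width ≥ 3. The upper and lower bounds meet at 3, so that is the treewidth.

3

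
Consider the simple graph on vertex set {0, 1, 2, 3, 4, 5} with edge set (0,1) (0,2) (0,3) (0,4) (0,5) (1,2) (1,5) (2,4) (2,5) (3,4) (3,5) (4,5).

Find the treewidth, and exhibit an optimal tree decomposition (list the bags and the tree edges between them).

Every bag has size at most 4, so the width is 4 − 1 = 3 and tw(G) ≤ 3. On the other hand G contains the 4-clique {0, 1, 2, 5}. A clique must lie in a single bag of any decomposition, so no decomposition can have width below 3. Hence tw(G) = 3 exactly.

Treewidth 3.
Bags: B1 = {0, 1, 2, 5}  B2 = {0, 2, 4, 5}  B3 = {0, 3, 4, 5}
Tree: B1–B2, B2–B3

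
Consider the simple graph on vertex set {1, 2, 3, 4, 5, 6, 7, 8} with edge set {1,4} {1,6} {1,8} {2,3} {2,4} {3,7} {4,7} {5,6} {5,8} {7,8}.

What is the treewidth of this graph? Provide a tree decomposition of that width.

Every bag has size at most 3, so the width is 3 − 1 = 2 and tw(G) ≤ 2. The edges 5–6–1–8–5 form a cycle, so G is not a tree and its treewidth is at least 2. Hence tw(G) = 2 exactly.

Treewidth 2.
One such decomposition:
Bags: B1 = {5, 6, 8}  B2 = {1, 6, 8}  B3 = {1, 7, 8}  B4 = {1, 4, 7}  B5 = {3, 4, 7}  B6 = {2, 3, 4}
Tree: B1–B2, B2–B3, B3–B4, B4–B5, B5–B6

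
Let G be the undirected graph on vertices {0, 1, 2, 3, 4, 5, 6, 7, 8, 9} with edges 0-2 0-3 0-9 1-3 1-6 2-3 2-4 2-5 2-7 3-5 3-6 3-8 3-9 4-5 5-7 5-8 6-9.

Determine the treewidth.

A width-2 tree decomposition is:
Bags: B1 = {0, 2, 3}  B2 = {0, 3, 9}  B3 = {2, 3, 5}  B4 = {2, 4, 5}  B5 = {3, 6, 9}  B6 = {1, 3, 6}  B7 = {3, 5, 8}  B8 = {2, 5, 7}
Tree: B1–B2, B1–B3, B3–B4, B2–B5, B5–B6, B3–B7, B3–B8
The largest bag has 3 vertices, giving width 2; this decomposition certifies tw(G) ≤ 2. For the lower bound, the 3 vertices {0, 3, 9} are pairwise adjacent, and any tree decomposition puts a clique entirely inside one bag — forcing width ≥ 2. Combining the bounds, tw(G) = 2.

2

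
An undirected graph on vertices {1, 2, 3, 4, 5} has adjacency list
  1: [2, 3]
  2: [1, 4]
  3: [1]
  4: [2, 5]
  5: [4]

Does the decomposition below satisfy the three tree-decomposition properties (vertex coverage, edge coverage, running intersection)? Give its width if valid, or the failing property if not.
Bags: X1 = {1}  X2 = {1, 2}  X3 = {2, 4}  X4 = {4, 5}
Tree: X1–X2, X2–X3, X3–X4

A tree decomposition must satisfy three properties: every vertex lies in some bag; for every edge, both endpoints lie together in some bag; and for every vertex, the bags containing it form a connected subtree. Here vertex 3 appears in no bag, so the decomposition is invalid.

No — vertex 3 appears in no bag.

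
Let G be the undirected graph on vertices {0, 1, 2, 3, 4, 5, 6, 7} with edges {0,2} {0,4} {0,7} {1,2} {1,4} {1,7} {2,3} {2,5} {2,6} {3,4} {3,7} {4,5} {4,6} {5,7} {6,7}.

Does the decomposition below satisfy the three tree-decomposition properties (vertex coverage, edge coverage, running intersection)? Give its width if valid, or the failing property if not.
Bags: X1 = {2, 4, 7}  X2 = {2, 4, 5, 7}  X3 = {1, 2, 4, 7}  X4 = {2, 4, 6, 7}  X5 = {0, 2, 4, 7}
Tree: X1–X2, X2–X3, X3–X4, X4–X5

A tree decomposition must satisfy three properties: every vertex lies in some bag; for every edge, both endpoints lie together in some bag; and for every vertex, the bags containing it form a connected subtree. Here vertex 3 appears in no bag, so the decomposition is invalid.

No — vertex 3 appears in no bag.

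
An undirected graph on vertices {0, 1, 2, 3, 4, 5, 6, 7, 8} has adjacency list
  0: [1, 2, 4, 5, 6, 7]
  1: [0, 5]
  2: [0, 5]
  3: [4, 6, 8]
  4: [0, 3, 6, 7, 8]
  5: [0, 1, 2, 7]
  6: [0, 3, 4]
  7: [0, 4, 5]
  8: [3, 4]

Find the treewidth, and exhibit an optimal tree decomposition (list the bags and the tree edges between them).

Every bag has size at most 3, so the width is 3 − 1 = 2 and tw(G) ≤ 2. On the other hand G contains the 3-clique {0, 4, 6}. A clique must lie in a single bag of any decomposition, so no decomposition can have width below 2. Combining the bounds, tw(G) = 2.

Treewidth 2.
One such decomposition:
Bags: B1 = {0, 5, 7}  B2 = {0, 1, 5}  B3 = {0, 4, 7}  B4 = {0, 4, 6}  B5 = {3, 4, 6}  B6 = {3, 4, 8}  B7 = {0, 2, 5}
Tree: B1–B2, B1–B3, B3–B4, B4–B5, B5–B6, B1–B7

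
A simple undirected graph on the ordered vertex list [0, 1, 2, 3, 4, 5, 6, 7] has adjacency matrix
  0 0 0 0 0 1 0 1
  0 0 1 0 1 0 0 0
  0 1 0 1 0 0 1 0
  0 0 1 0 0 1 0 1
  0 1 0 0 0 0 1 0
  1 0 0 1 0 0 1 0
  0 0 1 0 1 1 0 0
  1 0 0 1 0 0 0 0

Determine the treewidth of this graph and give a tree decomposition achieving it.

Every bag has size at most 3, so the width is 3 − 1 = 2 and tw(G) ≤ 2. Since 7–0–5–3–7 is a cycle in G, G is not acyclic. Forests are exactly the graphs of treewidth ≤ 1, so tw(G) ≥ 2. Therefore the treewidth is 2.

Treewidth 2.
One optimal decomposition is:
Bags: B1 = {0, 3, 7}  B2 = {0, 3, 5}  B3 = {2, 3, 5}  B4 = {2, 5, 6}  B5 = {1, 2, 6}  B6 = {1, 4, 6}
Tree: B1–B2, B2–B3, B3–B4, B4–B5, B5–B6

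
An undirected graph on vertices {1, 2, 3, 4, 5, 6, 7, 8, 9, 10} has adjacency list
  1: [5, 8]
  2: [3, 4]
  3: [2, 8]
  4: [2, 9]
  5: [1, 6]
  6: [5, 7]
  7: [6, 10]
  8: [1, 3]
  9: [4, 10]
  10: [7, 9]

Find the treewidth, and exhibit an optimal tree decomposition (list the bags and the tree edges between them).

Treewidth 2.
Bags: B1 = {2, 3, 4}  B2 = {3, 4, 9}  B3 = {3, 9, 10}  B4 = {3, 7, 10}  B5 = {3, 6, 7}  B6 = {3, 5, 6}  B7 = {1, 3, 5}  B8 = {1, 3, 8}
Tree: B1–B2, B2–B3, B3–B4, B4–B5, B5–B6, B6–B7, B7–B8

Each bag holds 3 vertices, so the decomposition has width 2, which upper-bounds the treewidth. For the lower bound, G contains the cycle 3–2–4–9–10–7–6–5–1–8–3, so G is not a forest; only forests have treewidth ≤ 1, hence tw(G) ≥ 2. Hence tw(G) = 2 exactly.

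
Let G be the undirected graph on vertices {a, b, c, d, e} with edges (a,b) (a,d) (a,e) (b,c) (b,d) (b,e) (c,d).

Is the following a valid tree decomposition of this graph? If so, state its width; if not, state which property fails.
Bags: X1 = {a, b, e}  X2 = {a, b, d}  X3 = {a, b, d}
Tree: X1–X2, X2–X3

A tree decomposition must satisfy three properties: every vertex lies in some bag; for every edge, both endpoints lie together in some bag; and for every vertex, the bags containing it form a connected subtree. Here vertex c appears in no bag, so the decomposition is invalid.

No — vertex c appears in no bag.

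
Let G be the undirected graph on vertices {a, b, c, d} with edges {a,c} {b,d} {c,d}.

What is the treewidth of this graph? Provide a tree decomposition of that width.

Treewidth 1.
Bags: B1 = {c, d}  B2 = {a, c}  B3 = {b, d}
Tree: B1–B2, B1–B3

Each bag holds 2 vertices, so the decomposition has width 1, which upper-bounds the treewidth. G has an edge, so its treewidth is at least 1. Therefore the treewidth is 1.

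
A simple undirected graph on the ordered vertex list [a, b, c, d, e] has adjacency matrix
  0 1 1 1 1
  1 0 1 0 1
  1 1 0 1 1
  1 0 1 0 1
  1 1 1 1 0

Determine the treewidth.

A width-3 tree decomposition is:
Bags: B1 = {a, c, d, e}  B2 = {a, b, c, e}
Tree: B1–B2
The largest bag has 4 vertices, giving width 3; this decomposition certifies tw(G) ≤ 3. For the lower bound, the 4 vertices {a, c, d, e} are pairwise adjacent, and any tree decomposition puts a clique entirely inside one bag — forcing width ≥ 3. Hence tw(G) = 3 exactly.

3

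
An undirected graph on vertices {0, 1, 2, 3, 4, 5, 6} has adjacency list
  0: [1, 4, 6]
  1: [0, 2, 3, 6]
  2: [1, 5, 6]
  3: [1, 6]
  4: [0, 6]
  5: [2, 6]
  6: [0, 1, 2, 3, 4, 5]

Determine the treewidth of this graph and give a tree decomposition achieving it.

The largest bag has 3 vertices, giving width 2; this decomposition certifies tw(G) ≤ 2. Conversely, {0, 1, 6} is a clique of size 3, and the vertices of any clique must share a bag in every tree decomposition; so some bag has ≥ 3 vertices and tw(G) ≥ 2. Therefore the treewidth is 2.

Treewidth 2.
One such decomposition:
Bags: B1 = {1, 2, 6}  B2 = {0, 1, 6}  B3 = {2, 5, 6}  B4 = {0, 4, 6}  B5 = {1, 3, 6}
Tree: B1–B2, B1–B3, B2–B4, B2–B5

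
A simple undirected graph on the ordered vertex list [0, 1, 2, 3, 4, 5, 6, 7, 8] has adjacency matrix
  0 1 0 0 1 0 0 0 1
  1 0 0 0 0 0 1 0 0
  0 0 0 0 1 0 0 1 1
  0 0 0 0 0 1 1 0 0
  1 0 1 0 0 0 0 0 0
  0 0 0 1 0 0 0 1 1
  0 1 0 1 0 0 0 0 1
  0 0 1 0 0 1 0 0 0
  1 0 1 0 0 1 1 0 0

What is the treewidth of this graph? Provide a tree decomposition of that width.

Every bag has size at most 4, so the width is 4 − 1 = 3 and tw(G) ≤ 3. For the lower bound: the 4 vertex sets {3,5,7}, {2}, {8}, {0,1,4,6} are disjoint, each induces a connected subgraph, and every pair is joined by at least one edge of G. Contracting each set to a single vertex therefore yields K_{4} as a minor, and since treewidth is minor-monotone, tw(G) ≥ tw(K_{4}) = 3. The upper and lower bounds meet at 3, so that is the treewidth.

Treewidth 3.
One optimal decomposition is:
Bags: B1 = {2, 3, 5, 7}  B2 = {2, 3, 5, 8}  B3 = {2, 3, 6, 8}  B4 = {2, 4, 6, 8}  B5 = {0, 4, 6, 8}  B6 = {0, 1, 4, 6}
Tree: B1–B2, B2–B3, B3–B4, B4–B5, B5–B6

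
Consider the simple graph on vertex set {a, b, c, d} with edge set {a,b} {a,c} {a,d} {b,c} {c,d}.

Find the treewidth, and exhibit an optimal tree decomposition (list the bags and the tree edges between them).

Treewidth 2.
One optimal decomposition is:
Bags: B1 = {a, b, c}  B2 = {a, c, d}
Tree: B1–B2

Every bag has size at most 3, so the width is 3 − 1 = 2 and tw(G) ≤ 2. On the other hand G contains the 3-clique {a, c, d}. A clique must lie in a single bag of any decomposition, so no decomposition can have width below 2. Hence tw(G) = 2 exactly.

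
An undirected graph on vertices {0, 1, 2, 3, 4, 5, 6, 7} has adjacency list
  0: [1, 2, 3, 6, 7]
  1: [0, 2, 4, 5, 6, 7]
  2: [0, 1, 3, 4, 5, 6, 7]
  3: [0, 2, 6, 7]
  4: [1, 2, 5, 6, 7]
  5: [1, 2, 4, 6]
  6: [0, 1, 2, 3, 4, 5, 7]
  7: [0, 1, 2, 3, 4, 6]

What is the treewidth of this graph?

4

A width-4 tree decomposition is:
Bags: B1 = {1, 2, 4, 6, 7}  B2 = {0, 1, 2, 6, 7}  B3 = {1, 2, 4, 5, 6}  B4 = {0, 2, 3, 6, 7}
Tree: B1–B2, B1–B3, B2–B4
Every bag has size at most 5, so the width is 5 − 1 = 4 and tw(G) ≤ 4. Conversely, {0, 1, 2, 6, 7} is a clique of size 5, and the vertices of any clique must share a bag in every tree decomposition; so some bag has ≥ 5 vertices and tw(G) ≥ 4. The upper and lower bounds meet at 4, so that is the treewidth.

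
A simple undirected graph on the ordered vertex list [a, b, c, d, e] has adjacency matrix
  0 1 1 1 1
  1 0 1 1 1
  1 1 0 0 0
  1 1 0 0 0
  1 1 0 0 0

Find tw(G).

2

A width-2 tree decomposition is:
Bags: B1 = {a, b, c}  B2 = {a, b, d}  B3 = {a, b, e}
Tree: B1–B2, B2–B3
The largest bag has 3 vertices, giving width 2; this decomposition certifies tw(G) ≤ 2. For the lower bound, the 3 vertices {a, b, d} are pairwise adjacent, and any tree decomposition puts a clique entirely inside one bag — forcing width ≥ 2. Combining the bounds, tw(G) = 2.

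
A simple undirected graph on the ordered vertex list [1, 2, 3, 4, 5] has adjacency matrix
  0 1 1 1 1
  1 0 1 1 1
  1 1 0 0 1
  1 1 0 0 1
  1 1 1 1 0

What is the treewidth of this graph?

A width-3 tree decomposition is:
Bags: B1 = {1, 2, 3, 5}  B2 = {1, 2, 4, 5}
Tree: B1–B2
The largest bag has 4 vertices, giving width 3; this decomposition certifies tw(G) ≤ 3. For the lower bound, the 4 vertices {1, 2, 3, 5} are pairwise adjacent, and any tree decomposition puts a clique entirely inside one bag — forcing width ≥ 3. Therefore the treewidth is 3.

3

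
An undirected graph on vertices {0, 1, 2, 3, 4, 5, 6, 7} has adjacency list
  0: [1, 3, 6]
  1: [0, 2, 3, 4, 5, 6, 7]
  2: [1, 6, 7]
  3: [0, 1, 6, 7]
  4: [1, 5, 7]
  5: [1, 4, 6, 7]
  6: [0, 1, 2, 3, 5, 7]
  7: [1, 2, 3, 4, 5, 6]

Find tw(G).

A width-3 tree decomposition is:
Bags: B1 = {1, 3, 6, 7}  B2 = {1, 5, 6, 7}  B3 = {0, 1, 3, 6}  B4 = {1, 2, 6, 7}  B5 = {1, 4, 5, 7}
Tree: B1–B2, B1–B3, B1–B4, B2–B5
The largest bag has 4 vertices, giving width 3; this decomposition certifies tw(G) ≤ 3. On the other hand G contains the 4-clique {1, 4, 5, 7}. A clique must lie in a single bag of any decomposition, so no decomposition can have width below 3. Combining the bounds, tw(G) = 3.

3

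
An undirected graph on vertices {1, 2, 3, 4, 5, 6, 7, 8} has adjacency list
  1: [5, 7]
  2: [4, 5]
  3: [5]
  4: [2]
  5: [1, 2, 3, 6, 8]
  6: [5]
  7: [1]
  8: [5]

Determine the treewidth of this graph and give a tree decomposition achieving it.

Every bag has size at most 2, so the width is 2 − 1 = 1 and tw(G) ≤ 1. Since G has at least one edge (e.g. 7–1), it is not an edgeless graph, so tw(G) ≥ 1. Therefore the treewidth is 1.

Treewidth 1.
One such decomposition:
Bags: B1 = {1, 7}  B2 = {1, 5}  B3 = {5, 8}  B4 = {2, 5}  B5 = {5, 6}  B6 = {3, 5}  B7 = {2, 4}
Tree: B1–B2, B2–B3, B3–B4, B4–B5, B5–B6, B4–B7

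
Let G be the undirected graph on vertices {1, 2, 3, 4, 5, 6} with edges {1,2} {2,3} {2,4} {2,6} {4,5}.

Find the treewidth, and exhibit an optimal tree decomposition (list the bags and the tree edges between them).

Treewidth 1.
Bags: B1 = {2, 4}  B2 = {4, 5}  B3 = {2, 3}  B4 = {2, 6}  B5 = {1, 2}
Tree: B1–B2, B1–B3, B3–B4, B3–B5

Every bag has size at most 2, so the width is 2 − 1 = 1 and tw(G) ≤ 1. Since G has at least one edge (e.g. 2–4), it is not an edgeless graph, so tw(G) ≥ 1. Hence tw(G) = 1 exactly.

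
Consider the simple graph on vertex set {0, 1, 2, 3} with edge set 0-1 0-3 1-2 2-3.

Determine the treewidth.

2

A width-2 tree decomposition is:
Bags: B1 = {0, 1, 2}  B2 = {0, 2, 3}
Tree: B1–B2
The largest bag has 3 vertices, giving width 2; this decomposition certifies tw(G) ≤ 2. The edges 0–1–2–3–0 form a cycle, so G is not a tree and its treewidth is at least 2. Combining the bounds, tw(G) = 2.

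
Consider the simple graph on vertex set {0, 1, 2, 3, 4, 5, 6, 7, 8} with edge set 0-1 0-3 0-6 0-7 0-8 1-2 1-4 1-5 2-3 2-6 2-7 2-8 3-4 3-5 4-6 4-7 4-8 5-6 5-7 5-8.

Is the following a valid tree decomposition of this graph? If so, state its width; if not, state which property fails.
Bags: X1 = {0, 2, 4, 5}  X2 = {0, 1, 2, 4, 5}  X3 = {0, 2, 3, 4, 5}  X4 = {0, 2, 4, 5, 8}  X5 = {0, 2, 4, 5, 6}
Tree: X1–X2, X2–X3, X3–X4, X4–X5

No — vertex 7 appears in no bag.

A tree decomposition must satisfy three properties: every vertex lies in some bag; for every edge, both endpoints lie together in some bag; and for every vertex, the bags containing it form a connected subtree. Here vertex 7 appears in no bag, so the decomposition is invalid.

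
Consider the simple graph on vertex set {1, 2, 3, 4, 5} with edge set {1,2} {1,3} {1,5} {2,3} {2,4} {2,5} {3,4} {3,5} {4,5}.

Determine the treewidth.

A width-3 tree decomposition is:
Bags: B1 = {1, 2, 3, 5}  B2 = {2, 3, 4, 5}
Tree: B1–B2
Each bag holds 4 vertices, so the decomposition has width 3, which upper-bounds the treewidth. For the lower bound, the 4 vertices {1, 2, 3, 5} are pairwise adjacent, and any tree decomposition puts a clique entirely inside one bag — forcing width ≥ 3. Combining the bounds, tw(G) = 3.

3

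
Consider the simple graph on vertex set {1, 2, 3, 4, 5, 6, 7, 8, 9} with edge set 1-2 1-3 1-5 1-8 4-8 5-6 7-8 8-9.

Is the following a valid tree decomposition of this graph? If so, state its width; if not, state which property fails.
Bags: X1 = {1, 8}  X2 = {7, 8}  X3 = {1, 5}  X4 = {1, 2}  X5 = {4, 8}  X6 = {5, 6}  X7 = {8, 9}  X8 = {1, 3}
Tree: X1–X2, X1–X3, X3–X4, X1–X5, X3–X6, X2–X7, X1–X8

Every vertex of G appears in some bag (union = {1, 2, 3, 4, 5, 6, 7, 8, 9}); every edge is covered by a bag; and for each vertex v the set of bags containing v is connected in the bag tree. The decomposition is therefore valid. The largest bag has 2 vertices, so the width is 1.

Yes; width 1.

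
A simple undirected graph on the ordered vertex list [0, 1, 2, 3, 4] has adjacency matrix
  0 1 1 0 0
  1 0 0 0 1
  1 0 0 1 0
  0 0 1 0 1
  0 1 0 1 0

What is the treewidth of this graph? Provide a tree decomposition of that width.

Treewidth 2.
One optimal decomposition is:
Bags: B1 = {1, 3, 4}  B2 = {0, 1, 3}  B3 = {0, 2, 3}
Tree: B1–B2, B2–B3

Every bag has size at most 3, so the width is 3 − 1 = 2 and tw(G) ≤ 2. Since 3–4–1–0–2–3 is a cycle in G, G is not acyclic. Forests are exactly the graphs of treewidth ≤ 1, so tw(G) ≥ 2. Hence tw(G) = 2 exactly.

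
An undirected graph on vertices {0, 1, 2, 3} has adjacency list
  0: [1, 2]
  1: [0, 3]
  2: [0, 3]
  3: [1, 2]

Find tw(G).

A width-2 tree decomposition is:
Bags: B1 = {0, 1, 3}  B2 = {0, 2, 3}
Tree: B1–B2
Every bag has size at most 3, so the width is 3 − 1 = 2 and tw(G) ≤ 2. The edges 3–1–0–2–3 form a cycle, so G is not a tree and its treewidth is at least 2. Combining the bounds, tw(G) = 2.

2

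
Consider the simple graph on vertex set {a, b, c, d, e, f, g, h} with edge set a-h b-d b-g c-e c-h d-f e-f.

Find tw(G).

A width-1 tree decomposition is:
Bags: B1 = {a, h}  B2 = {c, h}  B3 = {c, e}  B4 = {e, f}  B5 = {d, f}  B6 = {b, d}  B7 = {b, g}
Tree: B1–B2, B2–B3, B3–B4, B4–B5, B5–B6, B6–B7
The largest bag has 2 vertices, giving width 1; this decomposition certifies tw(G) ≤ 1. Since G has at least one edge (e.g. a–h), it is not an edgeless graph, so tw(G) ≥ 1. Combining the bounds, tw(G) = 1.

1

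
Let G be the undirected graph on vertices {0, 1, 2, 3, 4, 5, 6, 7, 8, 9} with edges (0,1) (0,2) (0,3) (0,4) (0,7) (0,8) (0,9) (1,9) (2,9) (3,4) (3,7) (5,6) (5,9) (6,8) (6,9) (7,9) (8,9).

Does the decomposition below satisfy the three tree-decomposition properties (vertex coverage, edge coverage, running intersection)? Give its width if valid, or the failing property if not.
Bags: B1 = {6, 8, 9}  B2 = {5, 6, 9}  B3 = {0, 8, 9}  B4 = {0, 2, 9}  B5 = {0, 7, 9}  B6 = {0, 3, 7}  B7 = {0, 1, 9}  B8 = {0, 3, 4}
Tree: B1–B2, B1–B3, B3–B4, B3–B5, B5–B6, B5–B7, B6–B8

Yes; width 2.

Every vertex of G appears in some bag (union = {0, 1, 2, 3, 4, 5, 6, 7, 8, 9}); every edge is covered by a bag; and for each vertex v the set of bags containing v is connected in the bag tree. The decomposition is therefore valid. The largest bag has 3 vertices, so the width is 2.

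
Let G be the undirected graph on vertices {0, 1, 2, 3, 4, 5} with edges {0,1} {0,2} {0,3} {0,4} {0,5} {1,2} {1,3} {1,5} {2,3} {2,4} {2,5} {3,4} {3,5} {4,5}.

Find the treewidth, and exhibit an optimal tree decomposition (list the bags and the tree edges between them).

Treewidth 4.
Bags: B1 = {0, 1, 2, 3, 5}  B2 = {0, 2, 3, 4, 5}
Tree: B1–B2

The largest bag has 5 vertices, giving width 4; this decomposition certifies tw(G) ≤ 4. For the lower bound, the 5 vertices {0, 1, 2, 3, 5} are pairwise adjacent, and any tree decomposition puts a clique entirely inside one bag — forcing width ≥ 4. The upper and lower bounds meet at 4, so that is the treewidth.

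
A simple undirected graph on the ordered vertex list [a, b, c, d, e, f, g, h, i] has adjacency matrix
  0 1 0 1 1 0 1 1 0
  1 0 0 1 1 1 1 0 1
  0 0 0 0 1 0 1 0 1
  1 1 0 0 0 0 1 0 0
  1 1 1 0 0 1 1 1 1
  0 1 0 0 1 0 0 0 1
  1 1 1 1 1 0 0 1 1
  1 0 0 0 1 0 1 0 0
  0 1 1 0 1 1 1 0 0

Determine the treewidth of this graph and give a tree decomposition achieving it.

Every bag has size at most 4, so the width is 4 − 1 = 3 and tw(G) ≤ 3. Conversely, {a, b, d, g} is a clique of size 4, and the vertices of any clique must share a bag in every tree decomposition; so some bag has ≥ 4 vertices and tw(G) ≥ 3. The upper and lower bounds meet at 3, so that is the treewidth.

Treewidth 3.
Bags: B1 = {a, b, e, g}  B2 = {b, e, g, i}  B3 = {a, e, g, h}  B4 = {c, e, g, i}  B5 = {b, e, f, i}  B6 = {a, b, d, g}
Tree: B1–B2, B1–B3, B2–B4, B2–B5, B1–B6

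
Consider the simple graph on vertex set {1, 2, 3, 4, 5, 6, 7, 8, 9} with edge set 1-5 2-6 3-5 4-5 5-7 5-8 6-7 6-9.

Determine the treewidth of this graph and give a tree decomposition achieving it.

Treewidth 1.
One such decomposition:
Bags: B1 = {5, 7}  B2 = {3, 5}  B3 = {6, 7}  B4 = {5, 8}  B5 = {4, 5}  B6 = {1, 5}  B7 = {6, 9}  B8 = {2, 6}
Tree: B1–B2, B1–B3, B1–B4, B2–B5, B5–B6, B3–B7, B7–B8

Every bag has size at most 2, so the width is 2 − 1 = 1 and tw(G) ≤ 1. Any graph with an edge has treewidth ≥ 1, and G has the edge 5–7. Therefore the treewidth is 1.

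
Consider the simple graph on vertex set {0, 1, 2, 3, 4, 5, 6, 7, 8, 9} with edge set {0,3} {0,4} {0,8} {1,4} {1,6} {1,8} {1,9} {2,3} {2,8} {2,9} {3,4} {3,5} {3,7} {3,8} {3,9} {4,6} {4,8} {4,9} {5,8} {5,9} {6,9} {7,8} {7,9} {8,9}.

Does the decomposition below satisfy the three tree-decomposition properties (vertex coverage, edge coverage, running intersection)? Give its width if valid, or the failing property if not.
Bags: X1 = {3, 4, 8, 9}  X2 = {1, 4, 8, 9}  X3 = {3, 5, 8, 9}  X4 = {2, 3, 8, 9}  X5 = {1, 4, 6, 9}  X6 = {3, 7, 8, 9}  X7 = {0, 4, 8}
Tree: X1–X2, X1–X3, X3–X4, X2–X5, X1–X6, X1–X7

A tree decomposition must satisfy three properties: every vertex lies in some bag; for every edge, both endpoints lie together in some bag; and for every vertex, the bags containing it form a connected subtree. Here edge (3,0) lies in no bag, so the decomposition is invalid.

No — edge (3,0) lies in no bag.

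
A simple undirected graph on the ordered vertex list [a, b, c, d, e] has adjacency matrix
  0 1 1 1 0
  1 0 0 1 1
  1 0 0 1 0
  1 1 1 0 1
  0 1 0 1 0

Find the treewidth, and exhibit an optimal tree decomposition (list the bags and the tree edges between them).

Treewidth 2.
One optimal decomposition is:
Bags: B1 = {a, c, d}  B2 = {a, b, d}  B3 = {b, d, e}
Tree: B1–B2, B2–B3

Every bag has size at most 3, so the width is 3 − 1 = 2 and tw(G) ≤ 2. For the lower bound, the 3 vertices {b, d, e} are pairwise adjacent, and any tree decomposition puts a clique entirely inside one bag — forcing width ≥ 2. Hence tw(G) = 2 exactly.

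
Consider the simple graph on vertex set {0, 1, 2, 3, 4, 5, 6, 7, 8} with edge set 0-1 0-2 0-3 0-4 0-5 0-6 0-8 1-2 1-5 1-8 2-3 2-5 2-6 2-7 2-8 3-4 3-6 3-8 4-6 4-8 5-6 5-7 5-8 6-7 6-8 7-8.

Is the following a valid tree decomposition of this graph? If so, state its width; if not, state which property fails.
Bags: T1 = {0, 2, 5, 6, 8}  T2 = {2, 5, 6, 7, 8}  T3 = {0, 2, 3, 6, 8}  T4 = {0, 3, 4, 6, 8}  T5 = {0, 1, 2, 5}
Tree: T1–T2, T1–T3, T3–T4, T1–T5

No — edge (8,1) lies in no bag.

A tree decomposition must satisfy three properties: every vertex lies in some bag; for every edge, both endpoints lie together in some bag; and for every vertex, the bags containing it form a connected subtree. Here edge (8,1) lies in no bag, so the decomposition is invalid.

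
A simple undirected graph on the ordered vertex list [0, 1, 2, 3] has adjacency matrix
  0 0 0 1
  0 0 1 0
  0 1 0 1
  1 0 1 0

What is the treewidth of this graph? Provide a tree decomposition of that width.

Each bag holds 2 vertices, so the decomposition has width 1, which upper-bounds the treewidth. Any graph with an edge has treewidth ≥ 1, and G has the edge 2–1. Therefore the treewidth is 1.

Treewidth 1.
One optimal decomposition is:
Bags: B1 = {1, 2}  B2 = {2, 3}  B3 = {0, 3}
Tree: B1–B2, B2–B3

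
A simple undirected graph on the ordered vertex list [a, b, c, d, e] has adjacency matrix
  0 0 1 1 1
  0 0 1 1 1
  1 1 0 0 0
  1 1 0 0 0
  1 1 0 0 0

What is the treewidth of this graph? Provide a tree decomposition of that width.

The largest bag has 3 vertices, giving width 2; this decomposition certifies tw(G) ≤ 2. Since c–a–e–b–c is a cycle in G, G is not acyclic. Forests are exactly the graphs of treewidth ≤ 1, so tw(G) ≥ 2. Combining the bounds, tw(G) = 2.

Treewidth 2.
One such decomposition:
Bags: B1 = {a, b, c}  B2 = {a, b, e}  B3 = {a, b, d}
Tree: B1–B2, B2–B3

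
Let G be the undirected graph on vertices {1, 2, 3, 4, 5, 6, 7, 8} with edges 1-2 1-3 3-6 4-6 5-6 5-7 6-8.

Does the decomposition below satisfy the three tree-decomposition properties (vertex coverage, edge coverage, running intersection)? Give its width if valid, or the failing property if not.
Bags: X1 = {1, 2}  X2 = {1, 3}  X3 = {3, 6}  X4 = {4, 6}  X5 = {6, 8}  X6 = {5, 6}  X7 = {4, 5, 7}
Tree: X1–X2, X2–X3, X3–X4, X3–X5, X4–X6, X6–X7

A tree decomposition must satisfy three properties: every vertex lies in some bag; for every edge, both endpoints lie together in some bag; and for every vertex, the bags containing it form a connected subtree. Here bags containing vertex 4 are not connected in the tree, so the decomposition is invalid.

No — bags containing vertex 4 are not connected in the tree.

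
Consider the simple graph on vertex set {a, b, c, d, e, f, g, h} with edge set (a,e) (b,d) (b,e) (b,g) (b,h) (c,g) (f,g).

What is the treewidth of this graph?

A width-1 tree decomposition is:
Bags: B1 = {b, h}  B2 = {b, g}  B3 = {b, e}  B4 = {b, d}  B5 = {f, g}  B6 = {c, g}  B7 = {a, e}
Tree: B1–B2, B2–B3, B1–B4, B2–B5, B5–B6, B3–B7
The largest bag has 2 vertices, giving width 1; this decomposition certifies tw(G) ≤ 1. Any graph with an edge has treewidth ≥ 1, and G has the edge b–h. Therefore the treewidth is 1.

1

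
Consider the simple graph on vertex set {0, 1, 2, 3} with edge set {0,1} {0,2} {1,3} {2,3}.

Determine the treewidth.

2

A width-2 tree decomposition is:
Bags: B1 = {0, 1, 2}  B2 = {1, 2, 3}
Tree: B1–B2
The largest bag has 3 vertices, giving width 2; this decomposition certifies tw(G) ≤ 2. For the lower bound, G contains the cycle 1–0–2–3–1, so G is not a forest; only forests have treewidth ≤ 1, hence tw(G) ≥ 2. The upper and lower bounds meet at 2, so that is the treewidth.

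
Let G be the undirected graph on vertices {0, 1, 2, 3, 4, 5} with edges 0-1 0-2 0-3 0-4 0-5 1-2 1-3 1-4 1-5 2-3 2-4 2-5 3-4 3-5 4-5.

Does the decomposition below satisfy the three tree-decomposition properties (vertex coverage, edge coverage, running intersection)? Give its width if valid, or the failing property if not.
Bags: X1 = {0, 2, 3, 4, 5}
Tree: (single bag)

A tree decomposition must satisfy three properties: every vertex lies in some bag; for every edge, both endpoints lie together in some bag; and for every vertex, the bags containing it form a connected subtree. Here vertex 1 appears in no bag, so the decomposition is invalid.

No — vertex 1 appears in no bag.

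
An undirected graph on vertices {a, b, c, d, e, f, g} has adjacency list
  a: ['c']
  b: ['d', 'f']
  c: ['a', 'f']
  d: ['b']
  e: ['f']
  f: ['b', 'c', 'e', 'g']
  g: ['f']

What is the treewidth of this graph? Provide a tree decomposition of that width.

The largest bag has 2 vertices, giving width 1; this decomposition certifies tw(G) ≤ 1. Since G has at least one edge (e.g. c–f), it is not an edgeless graph, so tw(G) ≥ 1. The upper and lower bounds meet at 1, so that is the treewidth.

Treewidth 1.
One such decomposition:
Bags: B1 = {c, f}  B2 = {a, c}  B3 = {e, f}  B4 = {b, f}  B5 = {b, d}  B6 = {f, g}
Tree: B1–B2, B1–B3, B1–B4, B4–B5, B4–B6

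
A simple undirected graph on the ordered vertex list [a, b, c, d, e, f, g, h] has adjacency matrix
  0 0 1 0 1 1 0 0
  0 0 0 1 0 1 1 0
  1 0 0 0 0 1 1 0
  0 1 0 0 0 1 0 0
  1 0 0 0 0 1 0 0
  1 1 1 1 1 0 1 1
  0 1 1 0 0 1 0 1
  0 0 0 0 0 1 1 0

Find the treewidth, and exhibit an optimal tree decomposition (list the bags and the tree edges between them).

Treewidth 2.
One such decomposition:
Bags: B1 = {c, f, g}  B2 = {f, g, h}  B3 = {b, f, g}  B4 = {b, d, f}  B5 = {a, c, f}  B6 = {a, e, f}
Tree: B1–B2, B2–B3, B3–B4, B1–B5, B5–B6

Each bag holds 3 vertices, so the decomposition has width 2, which upper-bounds the treewidth. Conversely, {b, d, f} is a clique of size 3, and the vertices of any clique must share a bag in every tree decomposition; so some bag has ≥ 3 vertices and tw(G) ≥ 2. Therefore the treewidth is 2.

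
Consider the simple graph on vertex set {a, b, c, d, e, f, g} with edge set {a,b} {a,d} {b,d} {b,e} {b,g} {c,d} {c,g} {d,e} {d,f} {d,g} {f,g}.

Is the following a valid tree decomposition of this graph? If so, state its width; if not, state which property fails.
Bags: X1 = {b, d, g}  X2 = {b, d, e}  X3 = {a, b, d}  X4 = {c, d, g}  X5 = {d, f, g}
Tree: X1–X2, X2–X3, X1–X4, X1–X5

Yes; width 2.

Every vertex of G appears in some bag (union = {a, b, c, d, e, f, g}); every edge is covered by a bag; and for each vertex v the set of bags containing v is connected in the bag tree. The decomposition is therefore valid. The largest bag has 3 vertices, so the width is 2.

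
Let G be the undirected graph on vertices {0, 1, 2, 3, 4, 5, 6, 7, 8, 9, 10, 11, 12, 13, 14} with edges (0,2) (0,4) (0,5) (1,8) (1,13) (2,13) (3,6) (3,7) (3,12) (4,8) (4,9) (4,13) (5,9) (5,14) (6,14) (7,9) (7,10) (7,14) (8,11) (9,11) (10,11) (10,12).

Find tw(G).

A width-3 tree decomposition is:
Bags: B1 = {1, 2, 8, 13}  B2 = {2, 4, 8, 13}  B3 = {0, 2, 4, 8}  B4 = {0, 4, 8, 11}  B5 = {0, 4, 9, 11}  B6 = {0, 5, 9, 11}  B7 = {5, 9, 10, 11}  B8 = {5, 7, 9, 10}  B9 = {5, 7, 10, 14}  B10 = {7, 10, 12, 14}  B11 = {3, 7, 12, 14}  B12 = {3, 6, 12, 14}
Tree: B1–B2, B2–B3, B3–B4, B4–B5, B5–B6, B6–B7, B7–B8, B8–B9, B9–B10, B10–B11, B11–B12
Each bag holds 4 vertices, so the decomposition has width 3, which upper-bounds the treewidth. For the lower bound: the 4 vertex sets {1,2,13}, {8}, {4}, {0,5,9,11} are disjoint, each induces a connected subgraph, and every pair is joined by at least one edge of G. Contracting each set to a single vertex therefore yields K_{4} as a minor, and since treewidth is minor-monotone, tw(G) ≥ tw(K_{4}) = 3. Combining the bounds, tw(G) = 3.

3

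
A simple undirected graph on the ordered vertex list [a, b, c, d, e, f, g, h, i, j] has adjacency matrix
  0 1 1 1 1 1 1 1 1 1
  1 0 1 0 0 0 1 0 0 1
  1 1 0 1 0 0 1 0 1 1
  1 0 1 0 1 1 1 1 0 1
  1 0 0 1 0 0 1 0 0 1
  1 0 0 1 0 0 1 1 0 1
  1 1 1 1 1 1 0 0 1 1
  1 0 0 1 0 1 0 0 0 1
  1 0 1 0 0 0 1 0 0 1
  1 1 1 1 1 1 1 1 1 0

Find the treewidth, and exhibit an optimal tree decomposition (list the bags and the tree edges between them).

Each bag holds 5 vertices, so the decomposition has width 4, which upper-bounds the treewidth. On the other hand G contains the 5-clique {a, d, e, g, j}. A clique must lie in a single bag of any decomposition, so no decomposition can have width below 4. The upper and lower bounds meet at 4, so that is the treewidth.

Treewidth 4.
Bags: B1 = {a, c, d, g, j}  B2 = {a, c, g, i, j}  B3 = {a, b, c, g, j}  B4 = {a, d, f, g, j}  B5 = {a, d, f, h, j}  B6 = {a, d, e, g, j}
Tree: B1–B2, B2–B3, B1–B4, B4–B5, B4–B6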